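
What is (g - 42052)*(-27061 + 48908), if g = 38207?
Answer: -84001715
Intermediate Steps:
(g - 42052)*(-27061 + 48908) = (38207 - 42052)*(-27061 + 48908) = -3845*21847 = -84001715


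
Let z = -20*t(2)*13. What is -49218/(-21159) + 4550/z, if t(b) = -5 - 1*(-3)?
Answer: 312479/28212 ≈ 11.076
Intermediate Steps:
t(b) = -2 (t(b) = -5 + 3 = -2)
z = 520 (z = -20*(-2)*13 = 40*13 = 520)
-49218/(-21159) + 4550/z = -49218/(-21159) + 4550/520 = -49218*(-1/21159) + 4550*(1/520) = 16406/7053 + 35/4 = 312479/28212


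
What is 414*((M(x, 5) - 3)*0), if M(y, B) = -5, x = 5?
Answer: 0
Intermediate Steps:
414*((M(x, 5) - 3)*0) = 414*((-5 - 3)*0) = 414*(-8*0) = 414*0 = 0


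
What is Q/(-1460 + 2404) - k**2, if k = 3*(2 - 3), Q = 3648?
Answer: -303/59 ≈ -5.1356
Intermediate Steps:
k = -3 (k = 3*(-1) = -3)
Q/(-1460 + 2404) - k**2 = 3648/(-1460 + 2404) - 1*(-3)**2 = 3648/944 - 1*9 = 3648*(1/944) - 9 = 228/59 - 9 = -303/59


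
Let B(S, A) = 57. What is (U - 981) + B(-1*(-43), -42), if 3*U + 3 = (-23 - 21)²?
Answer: -839/3 ≈ -279.67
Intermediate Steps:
U = 1933/3 (U = -1 + (-23 - 21)²/3 = -1 + (⅓)*(-44)² = -1 + (⅓)*1936 = -1 + 1936/3 = 1933/3 ≈ 644.33)
(U - 981) + B(-1*(-43), -42) = (1933/3 - 981) + 57 = -1010/3 + 57 = -839/3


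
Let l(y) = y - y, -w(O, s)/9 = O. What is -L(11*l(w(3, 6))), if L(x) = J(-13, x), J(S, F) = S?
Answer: 13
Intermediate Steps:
w(O, s) = -9*O
l(y) = 0
L(x) = -13
-L(11*l(w(3, 6))) = -1*(-13) = 13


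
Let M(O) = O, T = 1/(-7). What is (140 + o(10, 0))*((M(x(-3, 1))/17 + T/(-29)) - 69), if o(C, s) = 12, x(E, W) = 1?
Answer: -36160648/3451 ≈ -10478.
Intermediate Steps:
T = -1/7 ≈ -0.14286
(140 + o(10, 0))*((M(x(-3, 1))/17 + T/(-29)) - 69) = (140 + 12)*((1/17 - 1/7/(-29)) - 69) = 152*((1*(1/17) - 1/7*(-1/29)) - 69) = 152*((1/17 + 1/203) - 69) = 152*(220/3451 - 69) = 152*(-237899/3451) = -36160648/3451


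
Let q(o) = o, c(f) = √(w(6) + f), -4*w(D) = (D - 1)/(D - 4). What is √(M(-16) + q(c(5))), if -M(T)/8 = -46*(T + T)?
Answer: √(-47104 + √70)/2 ≈ 108.51*I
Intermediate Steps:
w(D) = -(-1 + D)/(4*(-4 + D)) (w(D) = -(D - 1)/(4*(D - 4)) = -(-1 + D)/(4*(-4 + D)))
c(f) = √(-5/8 + f) (c(f) = √((1 - 1*6)/(4*(-4 + 6)) + f) = √((¼)*(1 - 6)/2 + f) = √((¼)*(½)*(-5) + f) = √(-5/8 + f))
M(T) = 736*T (M(T) = -(-368)*(T + T) = -(-368)*2*T = -(-736)*T = 736*T)
√(M(-16) + q(c(5))) = √(736*(-16) + √(-10 + 16*5)/4) = √(-11776 + √(-10 + 80)/4) = √(-11776 + √70/4)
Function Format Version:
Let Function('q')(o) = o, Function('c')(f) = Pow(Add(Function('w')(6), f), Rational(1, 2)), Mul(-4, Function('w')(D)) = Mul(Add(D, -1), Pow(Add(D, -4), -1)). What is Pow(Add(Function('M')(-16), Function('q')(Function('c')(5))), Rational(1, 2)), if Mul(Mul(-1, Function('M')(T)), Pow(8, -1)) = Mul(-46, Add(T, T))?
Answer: Mul(Rational(1, 2), Pow(Add(-47104, Pow(70, Rational(1, 2))), Rational(1, 2))) ≈ Mul(108.51, I)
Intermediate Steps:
Function('w')(D) = Mul(Rational(-1, 4), Pow(Add(-4, D), -1), Add(-1, D)) (Function('w')(D) = Mul(Rational(-1, 4), Mul(Add(D, -1), Pow(Add(D, -4), -1))) = Mul(Rational(-1, 4), Mul(Add(-1, D), Pow(Add(-4, D), -1))) = Mul(Rational(-1, 4), Mul(Pow(Add(-4, D), -1), Add(-1, D))) = Mul(Rational(-1, 4), Pow(Add(-4, D), -1), Add(-1, D)))
Function('c')(f) = Pow(Add(Rational(-5, 8), f), Rational(1, 2)) (Function('c')(f) = Pow(Add(Mul(Rational(1, 4), Pow(Add(-4, 6), -1), Add(1, Mul(-1, 6))), f), Rational(1, 2)) = Pow(Add(Mul(Rational(1, 4), Pow(2, -1), Add(1, -6)), f), Rational(1, 2)) = Pow(Add(Mul(Rational(1, 4), Rational(1, 2), -5), f), Rational(1, 2)) = Pow(Add(Rational(-5, 8), f), Rational(1, 2)))
Function('M')(T) = Mul(736, T) (Function('M')(T) = Mul(-8, Mul(-46, Add(T, T))) = Mul(-8, Mul(-46, Mul(2, T))) = Mul(-8, Mul(-92, T)) = Mul(736, T))
Pow(Add(Function('M')(-16), Function('q')(Function('c')(5))), Rational(1, 2)) = Pow(Add(Mul(736, -16), Mul(Rational(1, 4), Pow(Add(-10, Mul(16, 5)), Rational(1, 2)))), Rational(1, 2)) = Pow(Add(-11776, Mul(Rational(1, 4), Pow(Add(-10, 80), Rational(1, 2)))), Rational(1, 2)) = Pow(Add(-11776, Mul(Rational(1, 4), Pow(70, Rational(1, 2)))), Rational(1, 2))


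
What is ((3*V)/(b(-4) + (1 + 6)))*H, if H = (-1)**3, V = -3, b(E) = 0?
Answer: 9/7 ≈ 1.2857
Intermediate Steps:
H = -1
((3*V)/(b(-4) + (1 + 6)))*H = ((3*(-3))/(0 + (1 + 6)))*(-1) = -9/(0 + 7)*(-1) = -9/7*(-1) = 9/7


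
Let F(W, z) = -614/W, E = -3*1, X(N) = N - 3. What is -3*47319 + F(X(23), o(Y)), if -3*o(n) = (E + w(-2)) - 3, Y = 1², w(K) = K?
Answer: -1419877/10 ≈ -1.4199e+5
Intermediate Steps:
X(N) = -3 + N
E = -3
Y = 1
o(n) = 8/3 (o(n) = -((-3 - 2) - 3)/3 = -(-5 - 3)/3 = -⅓*(-8) = 8/3)
-3*47319 + F(X(23), o(Y)) = -3*47319 - 614/(-3 + 23) = -141957 - 614/20 = -141957 - 614*1/20 = -141957 - 307/10 = -1419877/10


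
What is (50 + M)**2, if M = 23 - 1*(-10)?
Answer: 6889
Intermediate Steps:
M = 33 (M = 23 + 10 = 33)
(50 + M)**2 = (50 + 33)**2 = 83**2 = 6889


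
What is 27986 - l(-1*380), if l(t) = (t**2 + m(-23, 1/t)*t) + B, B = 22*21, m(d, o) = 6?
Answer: -114596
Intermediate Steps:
B = 462
l(t) = 462 + t**2 + 6*t (l(t) = (t**2 + 6*t) + 462 = 462 + t**2 + 6*t)
27986 - l(-1*380) = 27986 - (462 + (-1*380)**2 + 6*(-1*380)) = 27986 - (462 + (-380)**2 + 6*(-380)) = 27986 - (462 + 144400 - 2280) = 27986 - 1*142582 = 27986 - 142582 = -114596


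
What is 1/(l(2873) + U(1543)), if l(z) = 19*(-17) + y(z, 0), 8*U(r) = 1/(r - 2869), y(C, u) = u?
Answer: -10608/3426385 ≈ -0.0030960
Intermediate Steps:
U(r) = 1/(8*(-2869 + r)) (U(r) = 1/(8*(r - 2869)) = 1/(8*(-2869 + r)))
l(z) = -323 (l(z) = 19*(-17) + 0 = -323 + 0 = -323)
1/(l(2873) + U(1543)) = 1/(-323 + 1/(8*(-2869 + 1543))) = 1/(-323 + (1/8)/(-1326)) = 1/(-323 + (1/8)*(-1/1326)) = 1/(-323 - 1/10608) = 1/(-3426385/10608) = -10608/3426385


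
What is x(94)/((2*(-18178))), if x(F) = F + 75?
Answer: -169/36356 ≈ -0.0046485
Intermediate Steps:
x(F) = 75 + F
x(94)/((2*(-18178))) = (75 + 94)/((2*(-18178))) = 169/(-36356) = 169*(-1/36356) = -169/36356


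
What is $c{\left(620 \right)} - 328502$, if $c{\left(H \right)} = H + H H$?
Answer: $56518$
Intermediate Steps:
$c{\left(H \right)} = H + H^{2}$
$c{\left(620 \right)} - 328502 = 620 \left(1 + 620\right) - 328502 = 620 \cdot 621 - 328502 = 385020 - 328502 = 56518$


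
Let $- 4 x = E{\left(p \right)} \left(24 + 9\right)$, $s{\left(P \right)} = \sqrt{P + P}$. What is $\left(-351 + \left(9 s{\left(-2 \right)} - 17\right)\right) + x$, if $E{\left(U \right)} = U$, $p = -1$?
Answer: $- \frac{1439}{4} + 18 i \approx -359.75 + 18.0 i$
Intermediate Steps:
$s{\left(P \right)} = \sqrt{2} \sqrt{P}$ ($s{\left(P \right)} = \sqrt{2 P} = \sqrt{2} \sqrt{P}$)
$x = \frac{33}{4}$ ($x = - \frac{\left(-1\right) \left(24 + 9\right)}{4} = - \frac{\left(-1\right) 33}{4} = \left(- \frac{1}{4}\right) \left(-33\right) = \frac{33}{4} \approx 8.25$)
$\left(-351 + \left(9 s{\left(-2 \right)} - 17\right)\right) + x = \left(-351 - \left(17 - 9 \sqrt{2} \sqrt{-2}\right)\right) + \frac{33}{4} = \left(-351 - \left(17 - 9 \sqrt{2} i \sqrt{2}\right)\right) + \frac{33}{4} = \left(-351 - \left(17 - 9 \cdot 2 i\right)\right) + \frac{33}{4} = \left(-351 - \left(17 - 18 i\right)\right) + \frac{33}{4} = \left(-368 + 18 i\right) + \frac{33}{4} = - \frac{1439}{4} + 18 i$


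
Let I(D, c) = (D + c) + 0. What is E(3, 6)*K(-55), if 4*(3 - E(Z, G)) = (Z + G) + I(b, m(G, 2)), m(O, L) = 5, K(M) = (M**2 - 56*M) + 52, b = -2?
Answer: 0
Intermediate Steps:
K(M) = 52 + M**2 - 56*M
I(D, c) = D + c
E(Z, G) = 9/4 - G/4 - Z/4 (E(Z, G) = 3 - ((Z + G) + (-2 + 5))/4 = 3 - ((G + Z) + 3)/4 = 3 - (3 + G + Z)/4 = 3 + (-3/4 - G/4 - Z/4) = 9/4 - G/4 - Z/4)
E(3, 6)*K(-55) = (9/4 - 1/4*6 - 1/4*3)*(52 + (-55)**2 - 56*(-55)) = (9/4 - 3/2 - 3/4)*(52 + 3025 + 3080) = 0*6157 = 0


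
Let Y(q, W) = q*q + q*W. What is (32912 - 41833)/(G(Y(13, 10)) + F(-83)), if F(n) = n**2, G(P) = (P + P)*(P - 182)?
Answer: -8921/76855 ≈ -0.11608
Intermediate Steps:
Y(q, W) = q**2 + W*q
G(P) = 2*P*(-182 + P) (G(P) = (2*P)*(-182 + P) = 2*P*(-182 + P))
(32912 - 41833)/(G(Y(13, 10)) + F(-83)) = (32912 - 41833)/(2*(13*(10 + 13))*(-182 + 13*(10 + 13)) + (-83)**2) = -8921/(2*(13*23)*(-182 + 13*23) + 6889) = -8921/(2*299*(-182 + 299) + 6889) = -8921/(2*299*117 + 6889) = -8921/(69966 + 6889) = -8921/76855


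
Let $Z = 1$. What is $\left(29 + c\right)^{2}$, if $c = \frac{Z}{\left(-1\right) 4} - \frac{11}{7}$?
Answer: $\frac{579121}{784} \approx 738.67$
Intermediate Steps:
$c = - \frac{51}{28}$ ($c = 1 \frac{1}{\left(-1\right) 4} - \frac{11}{7} = 1 \frac{1}{-4} - \frac{11}{7} = 1 \left(- \frac{1}{4}\right) - \frac{11}{7} = - \frac{1}{4} - \frac{11}{7} = - \frac{51}{28} \approx -1.8214$)
$\left(29 + c\right)^{2} = \left(29 - \frac{51}{28}\right)^{2} = \left(\frac{761}{28}\right)^{2} = \frac{579121}{784}$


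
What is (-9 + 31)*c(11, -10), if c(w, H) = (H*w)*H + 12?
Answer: 24464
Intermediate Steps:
c(w, H) = 12 + w*H**2 (c(w, H) = w*H**2 + 12 = 12 + w*H**2)
(-9 + 31)*c(11, -10) = (-9 + 31)*(12 + 11*(-10)**2) = 22*(12 + 11*100) = 22*(12 + 1100) = 22*1112 = 24464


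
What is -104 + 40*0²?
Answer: -104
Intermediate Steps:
-104 + 40*0² = -104 + 40*0 = -104 + 0 = -104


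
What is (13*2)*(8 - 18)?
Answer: -260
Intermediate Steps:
(13*2)*(8 - 18) = 26*(-10) = -260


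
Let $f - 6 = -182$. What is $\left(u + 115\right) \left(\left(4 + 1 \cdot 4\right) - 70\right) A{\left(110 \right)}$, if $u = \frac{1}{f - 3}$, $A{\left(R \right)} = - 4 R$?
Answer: $\frac{561531520}{179} \approx 3.137 \cdot 10^{6}$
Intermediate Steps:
$f = -176$ ($f = 6 - 182 = -176$)
$u = - \frac{1}{179}$ ($u = \frac{1}{-176 - 3} = \frac{1}{-179} = - \frac{1}{179} \approx -0.0055866$)
$\left(u + 115\right) \left(\left(4 + 1 \cdot 4\right) - 70\right) A{\left(110 \right)} = \left(- \frac{1}{179} + 115\right) \left(\left(4 + 1 \cdot 4\right) - 70\right) \left(\left(-4\right) 110\right) = \frac{20584 \left(\left(4 + 4\right) - 70\right)}{179} \left(-440\right) = \frac{20584 \left(8 - 70\right)}{179} \left(-440\right) = \frac{20584}{179} \left(-62\right) \left(-440\right) = \left(- \frac{1276208}{179}\right) \left(-440\right) = \frac{561531520}{179}$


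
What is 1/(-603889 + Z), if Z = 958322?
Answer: 1/354433 ≈ 2.8214e-6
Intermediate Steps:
1/(-603889 + Z) = 1/(-603889 + 958322) = 1/354433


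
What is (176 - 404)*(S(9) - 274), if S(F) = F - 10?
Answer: 62700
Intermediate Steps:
S(F) = -10 + F
(176 - 404)*(S(9) - 274) = (176 - 404)*((-10 + 9) - 274) = -228*(-1 - 274) = -228*(-275) = 62700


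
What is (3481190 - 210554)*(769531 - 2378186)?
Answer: -5261324954580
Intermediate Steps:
(3481190 - 210554)*(769531 - 2378186) = 3270636*(-1608655) = -5261324954580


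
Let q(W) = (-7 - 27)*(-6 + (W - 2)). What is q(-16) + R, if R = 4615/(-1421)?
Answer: 1154921/1421 ≈ 812.75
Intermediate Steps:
q(W) = 272 - 34*W (q(W) = -34*(-6 + (-2 + W)) = -34*(-8 + W) = 272 - 34*W)
R = -4615/1421 (R = 4615*(-1/1421) = -4615/1421 ≈ -3.2477)
q(-16) + R = (272 - 34*(-16)) - 4615/1421 = (272 + 544) - 4615/1421 = 816 - 4615/1421 = 1154921/1421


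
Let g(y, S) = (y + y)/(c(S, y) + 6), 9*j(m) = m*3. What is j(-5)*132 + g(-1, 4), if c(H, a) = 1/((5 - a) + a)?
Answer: -6830/31 ≈ -220.32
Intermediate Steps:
c(H, a) = ⅕ (c(H, a) = 1/5 = ⅕)
j(m) = m/3 (j(m) = (m*3)/9 = (3*m)/9 = m/3)
g(y, S) = 10*y/31 (g(y, S) = (y + y)/(⅕ + 6) = (2*y)/(31/5) = (2*y)*(5/31) = 10*y/31)
j(-5)*132 + g(-1, 4) = ((⅓)*(-5))*132 + (10/31)*(-1) = -5/3*132 - 10/31 = -220 - 10/31 = -6830/31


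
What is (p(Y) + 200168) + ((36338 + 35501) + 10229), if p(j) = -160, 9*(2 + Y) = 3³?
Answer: 282076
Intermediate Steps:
Y = 1 (Y = -2 + (⅑)*3³ = -2 + (⅑)*27 = -2 + 3 = 1)
(p(Y) + 200168) + ((36338 + 35501) + 10229) = (-160 + 200168) + ((36338 + 35501) + 10229) = 200008 + (71839 + 10229) = 200008 + 82068 = 282076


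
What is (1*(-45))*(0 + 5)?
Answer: -225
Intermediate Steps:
(1*(-45))*(0 + 5) = -45*5 = -225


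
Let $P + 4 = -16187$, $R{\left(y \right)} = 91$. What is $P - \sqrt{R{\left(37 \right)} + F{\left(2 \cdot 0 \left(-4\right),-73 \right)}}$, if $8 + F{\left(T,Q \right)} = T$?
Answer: $-16191 - \sqrt{83} \approx -16200.0$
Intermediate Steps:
$F{\left(T,Q \right)} = -8 + T$
$P = -16191$ ($P = -4 - 16187 = -16191$)
$P - \sqrt{R{\left(37 \right)} + F{\left(2 \cdot 0 \left(-4\right),-73 \right)}} = -16191 - \sqrt{91 - \left(8 - 2 \cdot 0 \left(-4\right)\right)} = -16191 - \sqrt{91 + \left(-8 + 0 \left(-4\right)\right)} = -16191 - \sqrt{91 + \left(-8 + 0\right)} = -16191 - \sqrt{91 - 8} = -16191 - \sqrt{83}$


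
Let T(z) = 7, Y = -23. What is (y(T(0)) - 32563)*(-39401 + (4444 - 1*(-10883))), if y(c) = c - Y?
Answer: 783199442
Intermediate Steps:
y(c) = 23 + c (y(c) = c - 1*(-23) = c + 23 = 23 + c)
(y(T(0)) - 32563)*(-39401 + (4444 - 1*(-10883))) = ((23 + 7) - 32563)*(-39401 + (4444 - 1*(-10883))) = (30 - 32563)*(-39401 + (4444 + 10883)) = -32533*(-39401 + 15327) = -32533*(-24074) = 783199442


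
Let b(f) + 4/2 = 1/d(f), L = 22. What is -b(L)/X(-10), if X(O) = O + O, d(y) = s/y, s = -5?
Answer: -8/25 ≈ -0.32000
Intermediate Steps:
d(y) = -5/y
X(O) = 2*O
b(f) = -2 - f/5 (b(f) = -2 + 1/(-5/f) = -2 - f/5)
-b(L)/X(-10) = -(-2 - ⅕*22)/(2*(-10)) = -(-2 - 22/5)/(-20) = -(-32)*(-1)/(5*20) = -1*8/25 = -8/25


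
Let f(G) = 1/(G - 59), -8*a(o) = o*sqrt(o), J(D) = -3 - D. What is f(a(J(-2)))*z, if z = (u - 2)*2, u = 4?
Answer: -15104/222785 - 32*I/222785 ≈ -0.067796 - 0.00014364*I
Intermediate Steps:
a(o) = -o**(3/2)/8 (a(o) = -o*sqrt(o)/8 = -o**(3/2)/8)
f(G) = 1/(-59 + G)
z = 4 (z = (4 - 2)*2 = 2*2 = 4)
f(a(J(-2)))*z = 4/(-59 - (-3 - 1*(-2))**(3/2)/8) = 4/(-59 - (-3 + 2)**(3/2)/8) = 4/(-59 - (-1)*I/8) = 4/(-59 + I/8) = (64*(-59 - I/8)/222785)*4 = 256*(-59 - I/8)/222785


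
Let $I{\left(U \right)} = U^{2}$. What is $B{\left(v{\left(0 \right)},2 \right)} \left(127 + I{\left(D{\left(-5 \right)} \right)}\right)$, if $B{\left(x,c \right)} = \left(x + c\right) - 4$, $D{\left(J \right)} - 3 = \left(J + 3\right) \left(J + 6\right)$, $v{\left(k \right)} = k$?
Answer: $-256$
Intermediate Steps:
$D{\left(J \right)} = 3 + \left(3 + J\right) \left(6 + J\right)$ ($D{\left(J \right)} = 3 + \left(J + 3\right) \left(J + 6\right) = 3 + \left(3 + J\right) \left(6 + J\right)$)
$B{\left(x,c \right)} = -4 + c + x$ ($B{\left(x,c \right)} = \left(c + x\right) - 4 = -4 + c + x$)
$B{\left(v{\left(0 \right)},2 \right)} \left(127 + I{\left(D{\left(-5 \right)} \right)}\right) = \left(-4 + 2 + 0\right) \left(127 + \left(21 + \left(-5\right)^{2} + 9 \left(-5\right)\right)^{2}\right) = - 2 \left(127 + \left(21 + 25 - 45\right)^{2}\right) = - 2 \left(127 + 1^{2}\right) = - 2 \left(127 + 1\right) = \left(-2\right) 128 = -256$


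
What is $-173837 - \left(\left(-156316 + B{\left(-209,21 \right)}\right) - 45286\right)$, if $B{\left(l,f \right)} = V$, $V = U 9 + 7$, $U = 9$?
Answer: $27677$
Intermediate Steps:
$V = 88$ ($V = 9 \cdot 9 + 7 = 81 + 7 = 88$)
$B{\left(l,f \right)} = 88$
$-173837 - \left(\left(-156316 + B{\left(-209,21 \right)}\right) - 45286\right) = -173837 - \left(\left(-156316 + 88\right) - 45286\right) = -173837 - \left(-156228 - 45286\right) = -173837 - -201514 = -173837 + 201514 = 27677$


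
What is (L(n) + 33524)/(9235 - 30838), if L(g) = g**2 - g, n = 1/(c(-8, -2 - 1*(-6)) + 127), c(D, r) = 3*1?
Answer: -29818709/19215300 ≈ -1.5518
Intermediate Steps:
c(D, r) = 3
n = 1/130 (n = 1/(3 + 127) = 1/130 ≈ 0.0076923)
(L(n) + 33524)/(9235 - 30838) = ((-1 + 1/130)/130 + 33524)/(9235 - 30838) = ((1/130)*(-129/130) + 33524)/(-21603) = (-129/16900 + 33524)*(-1/21603) = (566555471/16900)*(-1/21603) = -29818709/19215300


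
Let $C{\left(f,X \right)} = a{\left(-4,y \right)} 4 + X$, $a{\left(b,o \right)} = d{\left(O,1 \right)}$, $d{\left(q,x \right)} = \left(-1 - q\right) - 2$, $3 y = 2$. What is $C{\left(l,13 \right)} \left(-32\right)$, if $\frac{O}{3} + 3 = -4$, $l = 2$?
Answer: $-2720$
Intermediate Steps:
$y = \frac{2}{3}$ ($y = \frac{1}{3} \cdot 2 = \frac{2}{3} \approx 0.66667$)
$O = -21$ ($O = -9 + 3 \left(-4\right) = -9 - 12 = -21$)
$d{\left(q,x \right)} = -3 - q$ ($d{\left(q,x \right)} = \left(-1 - q\right) - 2 = -3 - q$)
$a{\left(b,o \right)} = 18$ ($a{\left(b,o \right)} = -3 - -21 = -3 + 21 = 18$)
$C{\left(f,X \right)} = 72 + X$ ($C{\left(f,X \right)} = 18 \cdot 4 + X = 72 + X$)
$C{\left(l,13 \right)} \left(-32\right) = \left(72 + 13\right) \left(-32\right) = 85 \left(-32\right) = -2720$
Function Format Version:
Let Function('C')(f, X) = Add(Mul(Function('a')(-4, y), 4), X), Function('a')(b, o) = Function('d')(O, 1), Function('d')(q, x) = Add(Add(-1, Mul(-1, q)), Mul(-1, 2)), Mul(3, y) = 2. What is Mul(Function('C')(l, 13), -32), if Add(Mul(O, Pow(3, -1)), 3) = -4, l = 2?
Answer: -2720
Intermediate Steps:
y = Rational(2, 3) (y = Mul(Rational(1, 3), 2) = Rational(2, 3) ≈ 0.66667)
O = -21 (O = Add(-9, Mul(3, -4)) = Add(-9, -12) = -21)
Function('d')(q, x) = Add(-3, Mul(-1, q)) (Function('d')(q, x) = Add(Add(-1, Mul(-1, q)), -2) = Add(-3, Mul(-1, q)))
Function('a')(b, o) = 18 (Function('a')(b, o) = Add(-3, Mul(-1, -21)) = Add(-3, 21) = 18)
Function('C')(f, X) = Add(72, X) (Function('C')(f, X) = Add(Mul(18, 4), X) = Add(72, X))
Mul(Function('C')(l, 13), -32) = Mul(Add(72, 13), -32) = Mul(85, -32) = -2720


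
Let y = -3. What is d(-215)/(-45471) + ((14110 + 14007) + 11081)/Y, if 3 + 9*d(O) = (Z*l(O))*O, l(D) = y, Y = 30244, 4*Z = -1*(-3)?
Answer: 5342270173/4125674772 ≈ 1.2949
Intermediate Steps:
Z = ¾ (Z = (-1*(-3))/4 = (¼)*3 = ¾ ≈ 0.75000)
l(D) = -3
d(O) = -⅓ - O/4 (d(O) = -⅓ + (((¾)*(-3))*O)/9 = -⅓ + (-9*O/4)/9 = -⅓ - O/4)
d(-215)/(-45471) + ((14110 + 14007) + 11081)/Y = (-⅓ - ¼*(-215))/(-45471) + ((14110 + 14007) + 11081)/30244 = (-⅓ + 215/4)*(-1/45471) + (28117 + 11081)*(1/30244) = (641/12)*(-1/45471) + 39198*(1/30244) = -641/545652 + 19599/15122 = 5342270173/4125674772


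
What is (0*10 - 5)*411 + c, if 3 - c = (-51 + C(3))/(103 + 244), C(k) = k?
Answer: -711996/347 ≈ -2051.9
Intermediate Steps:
c = 1089/347 (c = 3 - (-51 + 3)/(103 + 244) = 3 - (-48)/347 = 3 - 1*(-48/347) = 3 + 48/347 = 1089/347 ≈ 3.1383)
(0*10 - 5)*411 + c = (0*10 - 5)*411 + 1089/347 = (0 - 5)*411 + 1089/347 = -5*411 + 1089/347 = -2055 + 1089/347 = -711996/347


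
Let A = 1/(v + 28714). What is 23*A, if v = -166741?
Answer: -23/138027 ≈ -0.00016663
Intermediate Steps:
A = -1/138027 (A = 1/(-166741 + 28714) = 1/(-138027) = -1/138027 ≈ -7.2450e-6)
23*A = 23*(-1/138027) = -23/138027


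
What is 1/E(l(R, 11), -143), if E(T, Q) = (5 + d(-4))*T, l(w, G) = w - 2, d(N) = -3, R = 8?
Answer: 1/12 ≈ 0.083333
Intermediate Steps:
l(w, G) = -2 + w
E(T, Q) = 2*T (E(T, Q) = (5 - 3)*T = 2*T)
1/E(l(R, 11), -143) = 1/(2*(-2 + 8)) = 1/(2*6) = 1/12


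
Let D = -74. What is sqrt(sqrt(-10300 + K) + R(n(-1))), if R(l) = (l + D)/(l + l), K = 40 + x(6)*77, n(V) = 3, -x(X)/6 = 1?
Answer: sqrt(-426 + 36*I*sqrt(10722))/6 ≈ 6.7966 + 7.6176*I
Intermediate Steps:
x(X) = -6 (x(X) = -6*1 = -6)
K = -422 (K = 40 - 6*77 = 40 - 462 = -422)
R(l) = (-74 + l)/(2*l) (R(l) = (l - 74)/(l + l) = (-74 + l)/((2*l)) = (-74 + l)*(1/(2*l)) = (-74 + l)/(2*l))
sqrt(sqrt(-10300 + K) + R(n(-1))) = sqrt(sqrt(-10300 - 422) + (1/2)*(-74 + 3)/3) = sqrt(sqrt(-10722) + (1/2)*(1/3)*(-71)) = sqrt(I*sqrt(10722) - 71/6) = sqrt(-71/6 + I*sqrt(10722))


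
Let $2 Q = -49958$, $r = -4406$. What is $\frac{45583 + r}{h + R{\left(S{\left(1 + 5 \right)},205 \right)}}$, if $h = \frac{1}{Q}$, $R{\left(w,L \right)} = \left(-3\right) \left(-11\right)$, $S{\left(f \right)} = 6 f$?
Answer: $\frac{1028560283}{824306} \approx 1247.8$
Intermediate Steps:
$Q = -24979$ ($Q = \frac{1}{2} \left(-49958\right) = -24979$)
$R{\left(w,L \right)} = 33$
$h = - \frac{1}{24979}$ ($h = \frac{1}{-24979} = - \frac{1}{24979} \approx -4.0034 \cdot 10^{-5}$)
$\frac{45583 + r}{h + R{\left(S{\left(1 + 5 \right)},205 \right)}} = \frac{45583 - 4406}{- \frac{1}{24979} + 33} = \frac{41177}{\frac{824306}{24979}} = 41177 \cdot \frac{24979}{824306} = \frac{1028560283}{824306}$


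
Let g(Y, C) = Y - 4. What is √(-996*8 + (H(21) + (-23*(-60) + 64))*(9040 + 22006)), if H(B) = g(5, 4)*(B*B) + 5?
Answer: 2*√14667243 ≈ 7659.6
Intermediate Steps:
g(Y, C) = -4 + Y
H(B) = 5 + B² (H(B) = (-4 + 5)*(B*B) + 5 = 1*B² + 5 = B² + 5 = 5 + B²)
√(-996*8 + (H(21) + (-23*(-60) + 64))*(9040 + 22006)) = √(-996*8 + ((5 + 21²) + (-23*(-60) + 64))*(9040 + 22006)) = √(-7968 + ((5 + 441) + (1380 + 64))*31046) = √(-7968 + (446 + 1444)*31046) = √(-7968 + 1890*31046) = √(-7968 + 58676940) = √58668972 = 2*√14667243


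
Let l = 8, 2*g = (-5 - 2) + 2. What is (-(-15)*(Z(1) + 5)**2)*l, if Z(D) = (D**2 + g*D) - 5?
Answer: 270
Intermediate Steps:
g = -5/2 (g = ((-5 - 2) + 2)/2 = (-7 + 2)/2 = (1/2)*(-5) = -5/2 ≈ -2.5000)
Z(D) = -5 + D**2 - 5*D/2 (Z(D) = (D**2 - 5*D/2) - 5 = -5 + D**2 - 5*D/2)
(-(-15)*(Z(1) + 5)**2)*l = -(-15)*((-5 + 1**2 - 5/2*1) + 5)**2*8 = -(-15)*((-5 + 1 - 5/2) + 5)**2*8 = -(-15)*(-13/2 + 5)**2*8 = -(-15)*(-3/2)**2*8 = -(-15)*9/4*8 = -15*(-9/4)*8 = (135/4)*8 = 270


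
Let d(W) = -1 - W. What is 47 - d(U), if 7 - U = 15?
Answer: 40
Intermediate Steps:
U = -8 (U = 7 - 1*15 = 7 - 15 = -8)
47 - d(U) = 47 - (-1 - 1*(-8)) = 47 - (-1 + 8) = 47 - 1*7 = 47 - 7 = 40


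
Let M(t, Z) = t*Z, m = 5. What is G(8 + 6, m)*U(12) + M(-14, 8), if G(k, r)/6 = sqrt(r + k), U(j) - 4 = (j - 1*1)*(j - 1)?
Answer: -112 + 750*sqrt(19) ≈ 3157.2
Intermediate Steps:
U(j) = 4 + (-1 + j)**2 (U(j) = 4 + (j - 1*1)*(j - 1) = 4 + (j - 1)*(-1 + j) = 4 + (-1 + j)*(-1 + j) = 4 + (-1 + j)**2)
G(k, r) = 6*sqrt(k + r) (G(k, r) = 6*sqrt(r + k) = 6*sqrt(k + r))
M(t, Z) = Z*t
G(8 + 6, m)*U(12) + M(-14, 8) = (6*sqrt((8 + 6) + 5))*(4 + (-1 + 12)**2) + 8*(-14) = (6*sqrt(14 + 5))*(4 + 11**2) - 112 = (6*sqrt(19))*(4 + 121) - 112 = (6*sqrt(19))*125 - 112 = 750*sqrt(19) - 112 = -112 + 750*sqrt(19)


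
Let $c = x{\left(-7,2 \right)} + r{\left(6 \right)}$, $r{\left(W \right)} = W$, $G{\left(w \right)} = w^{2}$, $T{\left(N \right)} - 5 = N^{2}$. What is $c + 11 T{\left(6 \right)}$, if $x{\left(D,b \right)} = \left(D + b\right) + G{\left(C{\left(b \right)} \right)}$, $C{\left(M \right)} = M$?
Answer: $456$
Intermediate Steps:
$T{\left(N \right)} = 5 + N^{2}$
$x{\left(D,b \right)} = D + b + b^{2}$ ($x{\left(D,b \right)} = \left(D + b\right) + b^{2} = D + b + b^{2}$)
$c = 5$ ($c = \left(-7 + 2 + 2^{2}\right) + 6 = \left(-7 + 2 + 4\right) + 6 = -1 + 6 = 5$)
$c + 11 T{\left(6 \right)} = 5 + 11 \left(5 + 6^{2}\right) = 5 + 11 \left(5 + 36\right) = 5 + 11 \cdot 41 = 5 + 451 = 456$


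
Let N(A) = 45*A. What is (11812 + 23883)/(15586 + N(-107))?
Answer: 35695/10771 ≈ 3.3140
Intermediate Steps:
(11812 + 23883)/(15586 + N(-107)) = (11812 + 23883)/(15586 + 45*(-107)) = 35695/(15586 - 4815) = 35695/10771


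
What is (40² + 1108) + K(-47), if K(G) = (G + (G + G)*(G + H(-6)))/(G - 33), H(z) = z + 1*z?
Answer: 211141/80 ≈ 2639.3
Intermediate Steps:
H(z) = 2*z (H(z) = z + z = 2*z)
K(G) = (G + 2*G*(-12 + G))/(-33 + G) (K(G) = (G + (G + G)*(G + 2*(-6)))/(G - 33) = (G + (2*G)*(G - 12))/(-33 + G) = (G + (2*G)*(-12 + G))/(-33 + G) = (G + 2*G*(-12 + G))/(-33 + G))
(40² + 1108) + K(-47) = (40² + 1108) - 47*(-23 + 2*(-47))/(-33 - 47) = (1600 + 1108) - 47*(-23 - 94)/(-80) = 2708 - 47*(-1/80)*(-117) = 2708 - 5499/80 = 211141/80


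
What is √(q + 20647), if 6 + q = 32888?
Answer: √53529 ≈ 231.36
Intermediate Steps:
q = 32882 (q = -6 + 32888 = 32882)
√(q + 20647) = √(32882 + 20647) = √53529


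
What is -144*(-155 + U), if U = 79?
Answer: 10944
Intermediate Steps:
-144*(-155 + U) = -144*(-155 + 79) = -144*(-76) = 10944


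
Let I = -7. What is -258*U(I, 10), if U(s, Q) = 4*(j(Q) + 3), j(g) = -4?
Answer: 1032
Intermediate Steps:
U(s, Q) = -4 (U(s, Q) = 4*(-4 + 3) = 4*(-1) = -4)
-258*U(I, 10) = -258*(-4) = 1032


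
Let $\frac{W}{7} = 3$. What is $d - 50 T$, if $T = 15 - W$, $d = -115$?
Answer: $185$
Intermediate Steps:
$W = 21$ ($W = 7 \cdot 3 = 21$)
$T = -6$ ($T = 15 - 21 = -6$)
$d - 50 T = -115 - -300 = -115 + 300 = 185$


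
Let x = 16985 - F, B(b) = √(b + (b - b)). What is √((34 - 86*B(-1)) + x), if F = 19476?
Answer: √(-2457 - 86*I) ≈ 0.8674 - 49.576*I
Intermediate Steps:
B(b) = √b (B(b) = √(b + 0) = √b)
x = -2491 (x = 16985 - 1*19476 = 16985 - 19476 = -2491)
√((34 - 86*B(-1)) + x) = √((34 - 86*I) - 2491) = √(-2457 - 86*I)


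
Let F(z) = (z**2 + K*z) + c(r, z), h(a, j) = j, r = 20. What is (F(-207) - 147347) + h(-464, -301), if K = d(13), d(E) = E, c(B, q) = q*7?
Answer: -108939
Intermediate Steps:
c(B, q) = 7*q
K = 13
F(z) = z**2 + 20*z (F(z) = (z**2 + 13*z) + 7*z = z**2 + 20*z)
(F(-207) - 147347) + h(-464, -301) = (-207*(20 - 207) - 147347) - 301 = (-207*(-187) - 147347) - 301 = (38709 - 147347) - 301 = -108638 - 301 = -108939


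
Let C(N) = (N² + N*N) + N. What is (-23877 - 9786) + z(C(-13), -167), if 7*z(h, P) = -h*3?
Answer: -236616/7 ≈ -33802.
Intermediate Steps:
C(N) = N + 2*N² (C(N) = (N² + N²) + N = 2*N² + N = N + 2*N²)
z(h, P) = -3*h/7 (z(h, P) = (-h*3)/7 = (-3*h)/7 = -3*h/7)
(-23877 - 9786) + z(C(-13), -167) = (-23877 - 9786) - (-39)*(1 + 2*(-13))/7 = -33663 - (-39)*(1 - 26)/7 = -33663 - (-39)*(-25)/7 = -33663 - 3/7*325 = -33663 - 975/7 = -236616/7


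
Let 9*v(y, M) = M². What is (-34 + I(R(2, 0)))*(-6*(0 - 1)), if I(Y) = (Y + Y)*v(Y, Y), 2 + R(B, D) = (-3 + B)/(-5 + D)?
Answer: -26472/125 ≈ -211.78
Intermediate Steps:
v(y, M) = M²/9
R(B, D) = -2 + (-3 + B)/(-5 + D)
I(Y) = 2*Y³/9 (I(Y) = (Y + Y)*(Y²/9) = (2*Y)*(Y²/9) = 2*Y³/9)
(-34 + I(R(2, 0)))*(-6*(0 - 1)) = (-34 + 2*((7 + 2 - 2*0)/(-5 + 0))³/9)*(-6*(0 - 1)) = (-34 + 2*((7 + 2 + 0)/(-5))³/9)*(-6*(-1)) = (-34 + 2*(-⅕*9)³/9)*6 = (-34 + 2*(-9/5)³/9)*6 = (-34 + (2/9)*(-729/125))*6 = (-34 - 162/125)*6 = -4412/125*6 = -26472/125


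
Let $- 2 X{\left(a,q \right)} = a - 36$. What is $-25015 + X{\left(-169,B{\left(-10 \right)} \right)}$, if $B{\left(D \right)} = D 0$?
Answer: $- \frac{49825}{2} \approx -24913.0$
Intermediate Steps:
$B{\left(D \right)} = 0$
$X{\left(a,q \right)} = 18 - \frac{a}{2}$ ($X{\left(a,q \right)} = - \frac{a - 36}{2} = - \frac{-36 + a}{2} = 18 - \frac{a}{2}$)
$-25015 + X{\left(-169,B{\left(-10 \right)} \right)} = -25015 + \left(18 - - \frac{169}{2}\right) = -25015 + \left(18 + \frac{169}{2}\right) = -25015 + \frac{205}{2} = - \frac{49825}{2}$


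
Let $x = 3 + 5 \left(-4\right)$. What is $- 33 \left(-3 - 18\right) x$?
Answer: $-11781$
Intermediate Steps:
$x = -17$ ($x = 3 - 20 = -17$)
$- 33 \left(-3 - 18\right) x = - 33 \left(-3 - 18\right) \left(-17\right) = \left(-33\right) \left(-21\right) \left(-17\right) = 693 \left(-17\right) = -11781$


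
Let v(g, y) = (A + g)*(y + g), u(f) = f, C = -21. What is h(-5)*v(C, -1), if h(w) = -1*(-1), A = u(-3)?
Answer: 528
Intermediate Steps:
A = -3
v(g, y) = (-3 + g)*(g + y) (v(g, y) = (-3 + g)*(y + g) = (-3 + g)*(g + y))
h(w) = 1
h(-5)*v(C, -1) = 1*((-21)² - 3*(-21) - 3*(-1) - 21*(-1)) = 1*(441 + 63 + 3 + 21) = 1*528 = 528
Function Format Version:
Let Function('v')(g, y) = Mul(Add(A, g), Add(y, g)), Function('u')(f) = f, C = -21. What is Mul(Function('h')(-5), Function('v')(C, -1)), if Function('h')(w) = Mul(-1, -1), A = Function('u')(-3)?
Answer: 528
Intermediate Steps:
A = -3
Function('v')(g, y) = Mul(Add(-3, g), Add(g, y)) (Function('v')(g, y) = Mul(Add(-3, g), Add(y, g)) = Mul(Add(-3, g), Add(g, y)))
Function('h')(w) = 1
Mul(Function('h')(-5), Function('v')(C, -1)) = Mul(1, Add(Pow(-21, 2), Mul(-3, -21), Mul(-3, -1), Mul(-21, -1))) = Mul(1, Add(441, 63, 3, 21)) = Mul(1, 528) = 528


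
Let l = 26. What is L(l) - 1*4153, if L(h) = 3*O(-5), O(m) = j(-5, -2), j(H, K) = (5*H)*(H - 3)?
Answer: -3553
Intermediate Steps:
j(H, K) = 5*H*(-3 + H) (j(H, K) = (5*H)*(-3 + H) = 5*H*(-3 + H))
O(m) = 200 (O(m) = 5*(-5)*(-3 - 5) = 5*(-5)*(-8) = 200)
L(h) = 600 (L(h) = 3*200 = 600)
L(l) - 1*4153 = 600 - 1*4153 = 600 - 4153 = -3553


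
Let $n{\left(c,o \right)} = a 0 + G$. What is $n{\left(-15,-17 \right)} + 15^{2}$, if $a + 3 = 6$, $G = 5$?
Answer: $230$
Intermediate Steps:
$a = 3$ ($a = -3 + 6 = 3$)
$n{\left(c,o \right)} = 5$ ($n{\left(c,o \right)} = 3 \cdot 0 + 5 = 0 + 5 = 5$)
$n{\left(-15,-17 \right)} + 15^{2} = 5 + 15^{2} = 5 + 225 = 230$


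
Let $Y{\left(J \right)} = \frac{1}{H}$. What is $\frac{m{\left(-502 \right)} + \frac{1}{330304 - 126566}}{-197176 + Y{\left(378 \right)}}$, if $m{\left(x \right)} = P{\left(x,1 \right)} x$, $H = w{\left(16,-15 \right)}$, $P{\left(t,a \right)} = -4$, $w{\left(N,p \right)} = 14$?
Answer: $- \frac{2863741335}{281205605347} \approx -0.010184$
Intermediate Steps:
$H = 14$
$Y{\left(J \right)} = \frac{1}{14}$
$m{\left(x \right)} = - 4 x$
$\frac{m{\left(-502 \right)} + \frac{1}{330304 - 126566}}{-197176 + Y{\left(378 \right)}} = \frac{\left(-4\right) \left(-502\right) + \frac{1}{330304 - 126566}}{-197176 + \frac{1}{14}} = \frac{2008 + \frac{1}{203738}}{- \frac{2760463}{14}} = \left(2008 + \frac{1}{203738}\right) \left(- \frac{14}{2760463}\right) = \frac{409105905}{203738} \left(- \frac{14}{2760463}\right) = - \frac{2863741335}{281205605347}$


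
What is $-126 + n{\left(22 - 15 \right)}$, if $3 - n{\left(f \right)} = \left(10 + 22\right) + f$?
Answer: $-162$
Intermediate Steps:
$n{\left(f \right)} = -29 - f$ ($n{\left(f \right)} = 3 - \left(\left(10 + 22\right) + f\right) = 3 - \left(32 + f\right) = -29 - f$)
$-126 + n{\left(22 - 15 \right)} = -126 - \left(51 - 15\right) = -126 - 36 = -162$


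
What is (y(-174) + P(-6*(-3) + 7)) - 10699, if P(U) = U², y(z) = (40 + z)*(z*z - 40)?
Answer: -4061698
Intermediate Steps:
y(z) = (-40 + z²)*(40 + z) (y(z) = (40 + z)*(z² - 40) = (40 + z)*(-40 + z²) = (-40 + z²)*(40 + z))
(y(-174) + P(-6*(-3) + 7)) - 10699 = ((-1600 + (-174)³ - 40*(-174) + 40*(-174)²) + (-6*(-3) + 7)²) - 10699 = ((-1600 - 5268024 + 6960 + 40*30276) + (18 + 7)²) - 10699 = ((-1600 - 5268024 + 6960 + 1211040) + 25²) - 10699 = (-4051624 + 625) - 10699 = -4050999 - 10699 = -4061698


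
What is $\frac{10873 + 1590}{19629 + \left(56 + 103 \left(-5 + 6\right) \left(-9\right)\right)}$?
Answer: $\frac{12463}{18758} \approx 0.66441$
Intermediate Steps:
$\frac{10873 + 1590}{19629 + \left(56 + 103 \left(-5 + 6\right) \left(-9\right)\right)} = \frac{12463}{19629 + \left(56 + 103 \cdot 1 \left(-9\right)\right)} = \frac{12463}{19629 + \left(56 + 103 \left(-9\right)\right)} = \frac{12463}{19629 + \left(56 - 927\right)} = \frac{12463}{19629 - 871} = \frac{12463}{18758}$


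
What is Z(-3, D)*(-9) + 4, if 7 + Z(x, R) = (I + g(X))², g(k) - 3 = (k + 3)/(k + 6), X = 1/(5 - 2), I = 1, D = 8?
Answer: -42377/361 ≈ -117.39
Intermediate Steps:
X = ⅓ (X = 1/3 = ⅓ ≈ 0.33333)
g(k) = 3 + (3 + k)/(6 + k) (g(k) = 3 + (k + 3)/(k + 6) = 3 + (3 + k)/(6 + k))
Z(x, R) = 4869/361 (Z(x, R) = -7 + (1 + (21 + 4*(⅓))/(6 + ⅓))² = -7 + (1 + (21 + 4/3)/(19/3))² = -7 + (1 + (3/19)*(67/3))² = -7 + (1 + 67/19)² = -7 + (86/19)² = -7 + 7396/361 = 4869/361)
Z(-3, D)*(-9) + 4 = (4869/361)*(-9) + 4 = -43821/361 + 4 = -42377/361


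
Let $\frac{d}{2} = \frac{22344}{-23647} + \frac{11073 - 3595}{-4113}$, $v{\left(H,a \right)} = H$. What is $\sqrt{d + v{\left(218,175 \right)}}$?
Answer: $\frac{\sqrt{223322592681681038}}{32420037} \approx 14.576$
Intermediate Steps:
$d = - \frac{537466276}{97260111}$ ($d = 2 \left(\frac{22344}{-23647} + \frac{11073 - 3595}{-4113}\right) = 2 \left(22344 \left(- \frac{1}{23647}\right) + \left(11073 - 3595\right) \left(- \frac{1}{4113}\right)\right) = 2 \left(- \frac{22344}{23647} + 7478 \left(- \frac{1}{4113}\right)\right) = 2 \left(- \frac{22344}{23647} - \frac{7478}{4113}\right) = 2 \left(- \frac{268733138}{97260111}\right) = - \frac{537466276}{97260111} \approx -5.5261$)
$\sqrt{d + v{\left(218,175 \right)}} = \sqrt{- \frac{537466276}{97260111} + 218} = \sqrt{\frac{20665237922}{97260111}} = \frac{\sqrt{223322592681681038}}{32420037}$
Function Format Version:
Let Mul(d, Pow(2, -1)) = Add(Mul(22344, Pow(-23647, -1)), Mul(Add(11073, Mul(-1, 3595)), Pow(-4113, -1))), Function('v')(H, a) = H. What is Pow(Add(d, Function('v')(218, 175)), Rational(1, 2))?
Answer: Mul(Rational(1, 32420037), Pow(223322592681681038, Rational(1, 2))) ≈ 14.576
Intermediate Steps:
d = Rational(-537466276, 97260111) (d = Mul(2, Add(Mul(22344, Pow(-23647, -1)), Mul(Add(11073, Mul(-1, 3595)), Pow(-4113, -1)))) = Mul(2, Add(Mul(22344, Rational(-1, 23647)), Mul(Add(11073, -3595), Rational(-1, 4113)))) = Mul(2, Add(Rational(-22344, 23647), Mul(7478, Rational(-1, 4113)))) = Mul(2, Add(Rational(-22344, 23647), Rational(-7478, 4113))) = Mul(2, Rational(-268733138, 97260111)) = Rational(-537466276, 97260111) ≈ -5.5261)
Pow(Add(d, Function('v')(218, 175)), Rational(1, 2)) = Pow(Add(Rational(-537466276, 97260111), 218), Rational(1, 2)) = Pow(Rational(20665237922, 97260111), Rational(1, 2)) = Mul(Rational(1, 32420037), Pow(223322592681681038, Rational(1, 2)))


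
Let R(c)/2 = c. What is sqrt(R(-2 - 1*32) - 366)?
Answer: I*sqrt(434) ≈ 20.833*I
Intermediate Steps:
R(c) = 2*c
sqrt(R(-2 - 1*32) - 366) = sqrt(2*(-2 - 1*32) - 366) = sqrt(2*(-2 - 32) - 366) = sqrt(2*(-34) - 366) = sqrt(-68 - 366) = sqrt(-434) = I*sqrt(434)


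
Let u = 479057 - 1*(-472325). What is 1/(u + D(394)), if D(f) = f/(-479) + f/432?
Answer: 103464/98433796507 ≈ 1.0511e-6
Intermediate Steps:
u = 951382 (u = 479057 + 472325 = 951382)
D(f) = 47*f/206928 (D(f) = f*(-1/479) + f*(1/432) = -f/479 + f/432 = 47*f/206928)
1/(u + D(394)) = 1/(951382 + (47/206928)*394) = 1/(951382 + 9259/103464) = 1/(98433796507/103464) = 103464/98433796507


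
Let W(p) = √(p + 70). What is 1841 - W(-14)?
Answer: 1841 - 2*√14 ≈ 1833.5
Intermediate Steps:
W(p) = √(70 + p)
1841 - W(-14) = 1841 - √(70 - 14) = 1841 - √56 = 1841 - 2*√14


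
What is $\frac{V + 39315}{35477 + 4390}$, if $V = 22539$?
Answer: $\frac{20618}{13289} \approx 1.5515$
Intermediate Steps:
$\frac{V + 39315}{35477 + 4390} = \frac{22539 + 39315}{35477 + 4390} = \frac{61854}{39867} = 61854 \cdot \frac{1}{39867} = \frac{20618}{13289}$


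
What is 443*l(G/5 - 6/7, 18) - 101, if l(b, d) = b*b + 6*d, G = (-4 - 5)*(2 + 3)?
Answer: 4448530/49 ≈ 90786.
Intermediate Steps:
G = -45 (G = -9*5 = -45)
l(b, d) = b² + 6*d
443*l(G/5 - 6/7, 18) - 101 = 443*((-45/5 - 6/7)² + 6*18) - 101 = 443*((-45*⅕ - 6*⅐)² + 108) - 101 = 443*((-9 - 6/7)² + 108) - 101 = 443*((-69/7)² + 108) - 101 = 443*(4761/49 + 108) - 101 = 443*(10053/49) - 101 = 4453479/49 - 101 = 4448530/49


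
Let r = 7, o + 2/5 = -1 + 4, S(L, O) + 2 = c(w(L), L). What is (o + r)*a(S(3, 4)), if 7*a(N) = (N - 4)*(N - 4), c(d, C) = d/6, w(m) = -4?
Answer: 1280/21 ≈ 60.952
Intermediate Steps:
c(d, C) = d/6 (c(d, C) = d*(⅙) = d/6)
S(L, O) = -8/3 (S(L, O) = -2 + (⅙)*(-4) = -2 - ⅔ = -8/3)
a(N) = (-4 + N)²/7 (a(N) = ((N - 4)*(N - 4))/7 = ((-4 + N)*(-4 + N))/7 = (-4 + N)²/7)
o = 13/5 (o = -⅖ + (-1 + 4) = -⅖ + 3 = 13/5 ≈ 2.6000)
(o + r)*a(S(3, 4)) = (13/5 + 7)*((-4 - 8/3)²/7) = 48*((-20/3)²/7)/5 = 48*((⅐)*(400/9))/5 = (48/5)*(400/63) = 1280/21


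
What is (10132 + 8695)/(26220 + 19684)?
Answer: 18827/45904 ≈ 0.41014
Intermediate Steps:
(10132 + 8695)/(26220 + 19684) = 18827/45904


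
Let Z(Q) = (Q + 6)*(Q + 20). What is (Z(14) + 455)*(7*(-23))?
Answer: -182735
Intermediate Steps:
Z(Q) = (6 + Q)*(20 + Q)
(Z(14) + 455)*(7*(-23)) = ((120 + 14² + 26*14) + 455)*(7*(-23)) = ((120 + 196 + 364) + 455)*(-161) = (680 + 455)*(-161) = 1135*(-161) = -182735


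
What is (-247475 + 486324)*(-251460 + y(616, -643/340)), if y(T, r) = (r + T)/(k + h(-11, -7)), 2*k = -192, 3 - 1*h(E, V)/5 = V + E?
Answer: -61245565279249/1020 ≈ -6.0045e+10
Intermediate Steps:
h(E, V) = 15 - 5*E - 5*V (h(E, V) = 15 - 5*(V + E) = 15 - 5*(E + V) = 15 + (-5*E - 5*V) = 15 - 5*E - 5*V)
k = -96 (k = (1/2)*(-192) = -96)
y(T, r) = T/9 + r/9 (y(T, r) = (r + T)/(-96 + (15 - 5*(-11) - 5*(-7))) = (T + r)/(-96 + (15 + 55 + 35)) = (T + r)/(-96 + 105) = (T + r)/9 = (T + r)*(1/9) = T/9 + r/9)
(-247475 + 486324)*(-251460 + y(616, -643/340)) = (-247475 + 486324)*(-251460 + ((1/9)*616 + (-643/340)/9)) = 238849*(-251460 + (616/9 + (-643*1/340)/9)) = 238849*(-251460 + (616/9 + (1/9)*(-643/340))) = 238849*(-251460 + (616/9 - 643/3060)) = 238849*(-251460 + 69599/1020) = 238849*(-256419601/1020) = -61245565279249/1020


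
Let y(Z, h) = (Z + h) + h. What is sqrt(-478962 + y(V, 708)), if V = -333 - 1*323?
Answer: I*sqrt(478202) ≈ 691.52*I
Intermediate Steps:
V = -656 (V = -333 - 323 = -656)
y(Z, h) = Z + 2*h
sqrt(-478962 + y(V, 708)) = sqrt(-478962 + (-656 + 2*708)) = sqrt(-478962 + (-656 + 1416)) = sqrt(-478962 + 760) = sqrt(-478202) = I*sqrt(478202)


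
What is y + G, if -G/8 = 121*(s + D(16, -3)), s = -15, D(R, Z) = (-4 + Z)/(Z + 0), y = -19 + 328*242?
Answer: 274855/3 ≈ 91618.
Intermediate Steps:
y = 79357 (y = -19 + 79376 = 79357)
D(R, Z) = (-4 + Z)/Z
G = 36784/3 (G = -968*(-15 + (-4 - 3)/(-3)) = -968*(-15 - 1/3*(-7)) = -968*(-15 + 7/3) = -968*(-38)/3 = -8*(-4598/3) = 36784/3 ≈ 12261.)
y + G = 79357 + 36784/3 = 274855/3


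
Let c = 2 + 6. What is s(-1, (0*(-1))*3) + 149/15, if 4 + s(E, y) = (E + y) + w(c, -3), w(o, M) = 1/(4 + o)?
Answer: 301/60 ≈ 5.0167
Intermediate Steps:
c = 8
s(E, y) = -47/12 + E + y (s(E, y) = -4 + ((E + y) + 1/(4 + 8)) = -4 + ((E + y) + 1/12) = -4 + (1/12 + E + y) = -47/12 + E + y)
s(-1, (0*(-1))*3) + 149/15 = (-47/12 - 1 + (0*(-1))*3) + 149/15 = (-47/12 - 1 + 0*3) + (1/15)*149 = (-47/12 - 1 + 0) + 149/15 = -59/12 + 149/15 = 301/60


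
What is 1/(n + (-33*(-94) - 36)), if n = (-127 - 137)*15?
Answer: -1/894 ≈ -0.0011186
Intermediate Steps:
n = -3960 (n = -264*15 = -3960)
1/(n + (-33*(-94) - 36)) = 1/(-3960 + (-33*(-94) - 36)) = 1/(-3960 + (3102 - 36)) = 1/(-3960 + 3066) = 1/(-894) = -1/894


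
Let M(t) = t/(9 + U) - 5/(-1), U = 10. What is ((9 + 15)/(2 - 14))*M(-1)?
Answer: -188/19 ≈ -9.8947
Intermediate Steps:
M(t) = 5 + t/19 (M(t) = t/(9 + 10) - 5/(-1) = t/19 - 5*(-1) = t*(1/19) + 5 = t/19 + 5 = 5 + t/19)
((9 + 15)/(2 - 14))*M(-1) = ((9 + 15)/(2 - 14))*(5 + (1/19)*(-1)) = (24/(-12))*(5 - 1/19) = (24*(-1/12))*(94/19) = -2*94/19 = -188/19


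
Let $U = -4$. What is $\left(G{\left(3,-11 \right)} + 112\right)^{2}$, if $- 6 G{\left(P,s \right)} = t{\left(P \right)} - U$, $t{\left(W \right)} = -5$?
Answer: $\frac{452929}{36} \approx 12581.0$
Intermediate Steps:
$G{\left(P,s \right)} = \frac{1}{6}$ ($G{\left(P,s \right)} = - \frac{-5 - -4}{6} = - \frac{-5 + 4}{6} = \left(- \frac{1}{6}\right) \left(-1\right) = \frac{1}{6}$)
$\left(G{\left(3,-11 \right)} + 112\right)^{2} = \left(\frac{1}{6} + 112\right)^{2} = \left(\frac{673}{6}\right)^{2} = \frac{452929}{36}$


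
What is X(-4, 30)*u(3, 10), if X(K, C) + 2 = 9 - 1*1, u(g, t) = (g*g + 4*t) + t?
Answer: 354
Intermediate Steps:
u(g, t) = g² + 5*t (u(g, t) = (g² + 4*t) + t = g² + 5*t)
X(K, C) = 6 (X(K, C) = -2 + (9 - 1*1) = -2 + (9 - 1) = -2 + 8 = 6)
X(-4, 30)*u(3, 10) = 6*(3² + 5*10) = 6*(9 + 50) = 6*59 = 354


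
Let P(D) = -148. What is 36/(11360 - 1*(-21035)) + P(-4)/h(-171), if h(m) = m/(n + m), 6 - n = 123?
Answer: -8074844/32395 ≈ -249.26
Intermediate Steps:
n = -117 (n = 6 - 1*123 = 6 - 123 = -117)
h(m) = m/(-117 + m)
36/(11360 - 1*(-21035)) + P(-4)/h(-171) = 36/(11360 - 1*(-21035)) - 148/((-171/(-117 - 171))) = 36/(11360 + 21035) - 148/((-171/(-288))) = 36/32395 - 148/((-171*(-1/288))) = 36*(1/32395) - 148/19/32 = 36/32395 - 148*32/19 = 36/32395 - 4736/19 = -8074844/32395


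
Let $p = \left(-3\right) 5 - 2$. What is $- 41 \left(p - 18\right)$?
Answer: $1435$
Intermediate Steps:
$p = -17$ ($p = -15 - 2 = -17$)
$- 41 \left(p - 18\right) = - 41 \left(-17 - 18\right) = \left(-41\right) \left(-35\right) = 1435$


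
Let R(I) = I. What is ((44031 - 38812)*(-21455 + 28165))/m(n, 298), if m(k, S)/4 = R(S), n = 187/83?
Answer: 17509745/596 ≈ 29379.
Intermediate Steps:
n = 187/83 (n = 187*(1/83) = 187/83 ≈ 2.2530)
m(k, S) = 4*S
((44031 - 38812)*(-21455 + 28165))/m(n, 298) = ((44031 - 38812)*(-21455 + 28165))/((4*298)) = (5219*6710)/1192 = 35019490*(1/1192) = 17509745/596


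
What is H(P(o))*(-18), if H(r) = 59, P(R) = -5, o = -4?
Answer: -1062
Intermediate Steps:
H(P(o))*(-18) = 59*(-18) = -1062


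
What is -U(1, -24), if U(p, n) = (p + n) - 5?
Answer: 28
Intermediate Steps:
U(p, n) = -5 + n + p (U(p, n) = (n + p) - 5 = -5 + n + p)
-U(1, -24) = -(-5 - 24 + 1) = -1*(-28) = 28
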